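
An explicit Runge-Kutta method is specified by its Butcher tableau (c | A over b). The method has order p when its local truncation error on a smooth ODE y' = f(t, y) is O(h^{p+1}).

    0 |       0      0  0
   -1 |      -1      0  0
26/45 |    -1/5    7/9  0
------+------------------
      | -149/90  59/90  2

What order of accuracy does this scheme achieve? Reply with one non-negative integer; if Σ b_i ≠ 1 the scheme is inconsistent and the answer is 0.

2

b = (-149/90, 59/90, 2)
c = (0, -1, 26/45)
Ac = (0, 0, -7/9)
Σ b_i: (-149/90)·1 + 59/90·1 + 2·1 = 1 ✓
b·c: 59/90·(-1) + 2·26/45 = 1/2 ✓
b·c²: 59/90·1 + 2·676/2025 = 5359/4050 ≠ 1/3 ⇒ order 2.
b·Ac: 2·(-7/9) = -14/9 ≠ 1/6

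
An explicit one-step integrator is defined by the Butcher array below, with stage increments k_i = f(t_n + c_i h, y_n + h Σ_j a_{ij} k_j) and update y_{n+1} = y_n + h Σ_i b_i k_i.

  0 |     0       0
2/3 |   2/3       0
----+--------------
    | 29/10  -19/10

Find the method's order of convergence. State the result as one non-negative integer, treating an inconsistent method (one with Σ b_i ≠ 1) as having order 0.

b = (29/10, -19/10)
c = (0, 2/3)
Σ b_i: 29/10·1 + (-19/10)·1 = 1 ✓
b·c: (-19/10)·2/3 = -19/15 ≠ 1/2 ⇒ order 1.

1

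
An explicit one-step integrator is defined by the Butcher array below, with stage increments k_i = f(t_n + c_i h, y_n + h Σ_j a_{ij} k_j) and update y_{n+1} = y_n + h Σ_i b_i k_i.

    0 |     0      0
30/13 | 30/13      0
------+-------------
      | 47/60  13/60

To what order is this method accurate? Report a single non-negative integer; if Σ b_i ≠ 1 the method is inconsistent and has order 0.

2

b = (47/60, 13/60)
c = (0, 30/13)
Σ b_i: 47/60·1 + 13/60·1 = 1 ✓
b·c: 13/60·30/13 = 1/2 ✓; 2 stages ⇒ order 2.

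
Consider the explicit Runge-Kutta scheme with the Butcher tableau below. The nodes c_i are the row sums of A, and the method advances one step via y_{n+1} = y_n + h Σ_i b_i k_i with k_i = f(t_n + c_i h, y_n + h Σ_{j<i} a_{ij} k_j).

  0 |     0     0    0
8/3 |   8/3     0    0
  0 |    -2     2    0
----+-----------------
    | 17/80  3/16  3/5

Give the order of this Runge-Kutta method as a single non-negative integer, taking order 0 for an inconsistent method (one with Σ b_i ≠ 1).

2

b = (17/80, 3/16, 3/5)
c = (0, 8/3, 0)
Ac = (0, 0, 16/3)
Σ b_i: 17/80·1 + 3/16·1 + 3/5·1 = 1 ✓
b·c: 3/16·8/3 = 1/2 ✓
b·c²: 3/16·64/9 = 4/3 ≠ 1/3 ⇒ order 2.
b·Ac: 3/5·16/3 = 16/5 ≠ 1/6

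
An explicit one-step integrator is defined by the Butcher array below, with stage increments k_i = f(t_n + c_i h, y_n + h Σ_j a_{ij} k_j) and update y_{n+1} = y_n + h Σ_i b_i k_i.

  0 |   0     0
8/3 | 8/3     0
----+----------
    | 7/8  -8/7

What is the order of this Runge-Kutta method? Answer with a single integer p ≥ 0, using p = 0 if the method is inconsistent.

0

b = (7/8, -8/7)
c = (0, 8/3)
Σ b_i: 7/8·1 + (-8/7)·1 = -15/56 ≠ 1 ⇒ order 0.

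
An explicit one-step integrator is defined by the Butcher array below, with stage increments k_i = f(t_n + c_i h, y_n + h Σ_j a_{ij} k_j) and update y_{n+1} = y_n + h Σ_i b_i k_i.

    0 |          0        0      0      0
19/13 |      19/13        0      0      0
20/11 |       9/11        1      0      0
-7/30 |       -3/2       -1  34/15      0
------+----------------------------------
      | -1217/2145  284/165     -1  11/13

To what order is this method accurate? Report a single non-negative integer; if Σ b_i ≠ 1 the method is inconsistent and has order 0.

b = (-1217/2145, 284/165, -1, 11/13)
c = (0, 19/13, 20/11, -7/30)
Ac = (0, 0, 19/13, 1141/429)
Σ b_i: (-1217/2145)·1 + 284/165·1 + (-1)·1 + 11/13·1 = 1 ✓
b·c: 284/165·19/13 + (-1)·20/11 + 11/13·(-7/30) = 1/2 ✓
b·c²: 284/165·361/169 + (-1)·400/121 + 11/13·49/900 = 7673687/18404100 ≠ 1/3 ⇒ order 2.
b·Ac: (-1)·19/13 + 11/13·1141/429 = 400/507 ≠ 1/6

2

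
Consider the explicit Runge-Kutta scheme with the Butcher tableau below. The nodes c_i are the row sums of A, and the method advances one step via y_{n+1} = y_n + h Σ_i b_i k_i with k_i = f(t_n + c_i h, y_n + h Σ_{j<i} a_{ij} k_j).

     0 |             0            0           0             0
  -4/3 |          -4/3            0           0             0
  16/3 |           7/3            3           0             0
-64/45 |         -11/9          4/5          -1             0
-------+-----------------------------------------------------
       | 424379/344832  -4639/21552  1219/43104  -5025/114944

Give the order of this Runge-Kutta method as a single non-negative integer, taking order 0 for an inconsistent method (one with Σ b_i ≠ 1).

3

b = (424379/344832, -4639/21552, 1219/43104, -5025/114944)
c = (0, -4/3, 16/3, -64/45)
Ac = (0, 0, -4, -32/5)
Σ b_i: 424379/344832·1 + (-4639/21552)·1 + 1219/43104·1 + (-5025/114944)·1 = 1 ✓
b·c: (-4639/21552)·(-4/3) + 1219/43104·16/3 + (-5025/114944)·(-64/45) = 1/2 ✓
b·c²: (-4639/21552)·16/9 + 1219/43104·256/9 + (-5025/114944)·4096/2025 = 1/3 ✓
b·Ac: 1219/43104·(-4) + (-5025/114944)·(-32/5) = 1/6 ✓
b·c³: (-4639/21552)·(-64/27) + 1219/43104·4096/27 + (-5025/114944)·(-262144/91125) = 2687428/545535 ≠ 1/4 ⇒ order 3.
b·(c∘Ac): 1219/43104·(-64/3) + (-5025/114944)·2048/225 = -4046/4041 ≠ 1/8
b·Ac²: 1219/43104·16/3 + (-5025/114944)·(-1216/45) = 21533/16164 ≠ 1/12
b·A²c: (-5025/114944)·4 = -5025/28736 ≠ 1/24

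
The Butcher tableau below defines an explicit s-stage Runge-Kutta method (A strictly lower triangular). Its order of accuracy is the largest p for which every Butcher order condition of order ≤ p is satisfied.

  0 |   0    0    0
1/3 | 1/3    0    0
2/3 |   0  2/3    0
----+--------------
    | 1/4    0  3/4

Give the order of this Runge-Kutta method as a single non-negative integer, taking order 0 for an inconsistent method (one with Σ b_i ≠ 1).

b = (1/4, 0, 3/4)
c = (0, 1/3, 2/3)
Ac = (0, 0, 2/9)
Σ b_i: 1/4·1 + 3/4·1 = 1 ✓
b·c: 3/4·2/3 = 1/2 ✓
b·c²: 3/4·4/9 = 1/3 ✓
b·Ac: 3/4·2/9 = 1/6 ✓; 3 stages ⇒ order 3.

3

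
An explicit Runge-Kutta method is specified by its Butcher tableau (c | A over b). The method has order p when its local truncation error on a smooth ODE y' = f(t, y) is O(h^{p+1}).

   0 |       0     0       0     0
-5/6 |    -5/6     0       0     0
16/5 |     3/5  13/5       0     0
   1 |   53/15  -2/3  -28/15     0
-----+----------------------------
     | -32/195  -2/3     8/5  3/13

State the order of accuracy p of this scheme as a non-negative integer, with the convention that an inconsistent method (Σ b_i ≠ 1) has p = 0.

1

b = (-32/195, -2/3, 8/5, 3/13)
c = (0, -5/6, 16/5, 1)
Ac = (0, 0, -13/6, -1219/225)
Σ b_i: (-32/195)·1 + (-2/3)·1 + 8/5·1 + 3/13·1 = 1 ✓
b·c: (-2/3)·(-5/6) + 8/5·16/5 + 3/13·1 = 17276/2925 ≠ 1/2 ⇒ order 1.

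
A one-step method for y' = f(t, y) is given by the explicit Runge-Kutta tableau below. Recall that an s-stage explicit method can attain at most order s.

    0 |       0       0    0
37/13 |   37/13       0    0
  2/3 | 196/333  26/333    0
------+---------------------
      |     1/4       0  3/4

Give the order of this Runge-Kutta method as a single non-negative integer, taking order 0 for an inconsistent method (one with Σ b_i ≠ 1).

b = (1/4, 0, 3/4)
c = (0, 37/13, 2/3)
Ac = (0, 0, 2/9)
Σ b_i: 1/4·1 + 3/4·1 = 1 ✓
b·c: 3/4·2/3 = 1/2 ✓
b·c²: 3/4·4/9 = 1/3 ✓
b·Ac: 3/4·2/9 = 1/6 ✓; 3 stages ⇒ order 3.

3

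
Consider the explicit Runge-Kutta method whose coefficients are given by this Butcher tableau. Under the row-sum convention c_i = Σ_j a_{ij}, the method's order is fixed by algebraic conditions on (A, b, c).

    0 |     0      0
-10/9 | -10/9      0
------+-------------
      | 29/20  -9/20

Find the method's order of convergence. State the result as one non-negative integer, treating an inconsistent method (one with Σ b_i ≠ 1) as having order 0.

2

b = (29/20, -9/20)
c = (0, -10/9)
Σ b_i: 29/20·1 + (-9/20)·1 = 1 ✓
b·c: (-9/20)·(-10/9) = 1/2 ✓; 2 stages ⇒ order 2.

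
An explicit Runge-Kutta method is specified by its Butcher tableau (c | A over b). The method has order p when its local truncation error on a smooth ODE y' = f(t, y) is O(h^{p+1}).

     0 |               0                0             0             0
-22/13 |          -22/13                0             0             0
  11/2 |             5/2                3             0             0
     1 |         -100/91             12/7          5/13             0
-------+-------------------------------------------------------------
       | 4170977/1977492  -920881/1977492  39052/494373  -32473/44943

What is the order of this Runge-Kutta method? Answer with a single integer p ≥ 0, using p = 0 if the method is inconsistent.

b = (4170977/1977492, -920881/1977492, 39052/494373, -32473/44943)
c = (0, -22/13, 11/2, 1)
Ac = (0, 0, -66/13, -11/14)
Σ b_i: 4170977/1977492·1 + (-920881/1977492)·1 + 39052/494373·1 + (-32473/44943)·1 = 1 ✓
b·c: (-920881/1977492)·(-22/13) + 39052/494373·11/2 + (-32473/44943)·1 = 1/2 ✓
b·c²: (-920881/1977492)·484/169 + 39052/494373·121/4 + (-32473/44943)·1 = 1/3 ✓
b·Ac: 39052/494373·(-66/13) + (-32473/44943)·(-11/14) = 1/6 ✓
b·c³: (-920881/1977492)·(-10648/2197) + 39052/494373·1331/8 + (-32473/44943)·1 = 5716739/389506 ≠ 1/4 ⇒ order 3.
b·(c∘Ac): 39052/494373·(-363/13) + (-32473/44943)·(-11/14) = -147235/89886 ≠ 1/8
b·Ac²: 39052/494373·1452/169 + (-32473/44943)·78287/4732 = -342553937/30381468 ≠ 1/12
b·A²c: (-32473/44943)·(-330/169) = 3572030/2531789 ≠ 1/24

3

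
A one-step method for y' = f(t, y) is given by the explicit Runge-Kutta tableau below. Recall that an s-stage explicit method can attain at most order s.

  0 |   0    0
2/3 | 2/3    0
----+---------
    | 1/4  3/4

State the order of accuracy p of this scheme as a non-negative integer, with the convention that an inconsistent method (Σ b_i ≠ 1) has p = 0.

2

b = (1/4, 3/4)
c = (0, 2/3)
Σ b_i: 1/4·1 + 3/4·1 = 1 ✓
b·c: 3/4·2/3 = 1/2 ✓; 2 stages ⇒ order 2.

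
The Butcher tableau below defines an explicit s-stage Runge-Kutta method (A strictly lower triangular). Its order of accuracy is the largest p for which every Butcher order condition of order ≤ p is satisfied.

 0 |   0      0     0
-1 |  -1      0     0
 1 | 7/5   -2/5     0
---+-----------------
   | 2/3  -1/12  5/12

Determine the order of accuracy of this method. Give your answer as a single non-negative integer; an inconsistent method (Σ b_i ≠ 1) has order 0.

3

b = (2/3, -1/12, 5/12)
c = (0, -1, 1)
Ac = (0, 0, 2/5)
Σ b_i: 2/3·1 + (-1/12)·1 + 5/12·1 = 1 ✓
b·c: (-1/12)·(-1) + 5/12·1 = 1/2 ✓
b·c²: (-1/12)·1 + 5/12·1 = 1/3 ✓
b·Ac: 5/12·2/5 = 1/6 ✓; 3 stages ⇒ order 3.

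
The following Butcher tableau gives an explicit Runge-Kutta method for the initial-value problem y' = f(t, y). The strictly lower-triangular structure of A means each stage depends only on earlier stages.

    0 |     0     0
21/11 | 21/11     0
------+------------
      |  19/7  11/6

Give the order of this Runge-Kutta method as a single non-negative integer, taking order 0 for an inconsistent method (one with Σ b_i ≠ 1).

0

b = (19/7, 11/6)
c = (0, 21/11)
Σ b_i: 19/7·1 + 11/6·1 = 191/42 ≠ 1 ⇒ order 0.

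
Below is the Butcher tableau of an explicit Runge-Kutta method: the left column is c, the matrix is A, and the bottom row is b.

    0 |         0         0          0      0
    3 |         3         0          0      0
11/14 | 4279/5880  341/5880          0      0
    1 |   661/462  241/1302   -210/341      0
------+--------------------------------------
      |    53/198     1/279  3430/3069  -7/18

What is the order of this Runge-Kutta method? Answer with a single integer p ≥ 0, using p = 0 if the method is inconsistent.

4

b = (53/198, 1/279, 3430/3069, -7/18)
c = (0, 3, 11/14, 1)
Ac = (0, 0, 341/1960, 1/14)
Σ b_i: 53/198·1 + 1/279·1 + 3430/3069·1 + (-7/18)·1 = 1 ✓
b·c: 1/279·3 + 3430/3069·11/14 + (-7/18)·1 = 1/2 ✓
b·c²: 1/279·9 + 3430/3069·121/196 + (-7/18)·1 = 1/3 ✓
b·Ac: 3430/3069·341/1960 + (-7/18)·1/14 = 1/6 ✓
b·c³: 1/279·27 + 3430/3069·1331/2744 + (-7/18)·1 = 1/4 ✓
b·(c∘Ac): 3430/3069·3751/27440 + (-7/18)·1/14 = 1/8 ✓
b·Ac²: 3430/3069·1023/1960 + (-7/18)·9/7 = 1/12 ✓
b·A²c: (-7/18)·(-3/28) = 1/24 ✓; 4 stages ⇒ order 4.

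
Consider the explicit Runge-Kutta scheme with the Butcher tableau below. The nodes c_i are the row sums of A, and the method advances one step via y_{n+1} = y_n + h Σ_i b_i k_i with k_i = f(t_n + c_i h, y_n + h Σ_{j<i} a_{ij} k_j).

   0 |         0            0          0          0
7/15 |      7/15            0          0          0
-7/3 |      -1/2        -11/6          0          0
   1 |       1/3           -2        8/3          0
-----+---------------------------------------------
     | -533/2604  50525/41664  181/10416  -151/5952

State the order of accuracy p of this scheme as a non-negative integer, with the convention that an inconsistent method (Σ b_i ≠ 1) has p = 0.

b = (-533/2604, 50525/41664, 181/10416, -151/5952)
c = (0, 7/15, -7/3, 1)
Ac = (0, 0, -77/90, -322/45)
Σ b_i: (-533/2604)·1 + 50525/41664·1 + 181/10416·1 + (-151/5952)·1 = 1 ✓
b·c: 50525/41664·7/15 + 181/10416·(-7/3) + (-151/5952)·1 = 1/2 ✓
b·c²: 50525/41664·49/225 + 181/10416·49/9 + (-151/5952)·1 = 1/3 ✓
b·Ac: 181/10416·(-77/90) + (-151/5952)·(-322/45) = 1/6 ✓
b·c³: 50525/41664·343/3375 + 181/10416·(-343/27) + (-151/5952)·1 = -2057/16740 ≠ 1/4 ⇒ order 3.
b·(c∘Ac): 181/10416·539/270 + (-151/5952)·(-322/45) = 8687/40176 ≠ 1/8
b·Ac²: 181/10416·(-539/1350) + (-151/5952)·9506/675 = -6097/16740 ≠ 1/12
b·A²c: (-151/5952)·(-308/135) = 11627/200880 ≠ 1/24

3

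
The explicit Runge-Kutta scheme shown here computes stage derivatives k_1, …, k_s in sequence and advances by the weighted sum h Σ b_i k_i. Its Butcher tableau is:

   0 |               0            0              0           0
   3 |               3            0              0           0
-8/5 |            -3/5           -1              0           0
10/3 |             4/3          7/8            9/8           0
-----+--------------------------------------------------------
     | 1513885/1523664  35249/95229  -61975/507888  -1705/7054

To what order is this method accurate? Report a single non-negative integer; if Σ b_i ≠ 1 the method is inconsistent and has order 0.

3

b = (1513885/1523664, 35249/95229, -61975/507888, -1705/7054)
c = (0, 3, -8/5, 10/3)
Ac = (0, 0, -3, 33/40)
Σ b_i: 1513885/1523664·1 + 35249/95229·1 + (-61975/507888)·1 + (-1705/7054)·1 = 1 ✓
b·c: 35249/95229·3 + (-61975/507888)·(-8/5) + (-1705/7054)·10/3 = 1/2 ✓
b·c²: 35249/95229·9 + (-61975/507888)·64/25 + (-1705/7054)·100/9 = 1/3 ✓
b·Ac: (-61975/507888)·(-3) + (-1705/7054)·33/40 = 1/6 ✓
b·c³: 35249/95229·27 + (-61975/507888)·(-512/125) + (-1705/7054)·1000/27 = 734099/476145 ≠ 1/4 ⇒ order 3.
b·(c∘Ac): (-61975/507888)·24/5 + (-1705/7054)·11/4 = -105845/84648 ≠ 1/8
b·Ac²: (-61975/507888)·(-9) + (-1705/7054)·2151/200 = -26476/17635 ≠ 1/12
b·A²c: (-1705/7054)·(-27/8) = 46035/56432 ≠ 1/24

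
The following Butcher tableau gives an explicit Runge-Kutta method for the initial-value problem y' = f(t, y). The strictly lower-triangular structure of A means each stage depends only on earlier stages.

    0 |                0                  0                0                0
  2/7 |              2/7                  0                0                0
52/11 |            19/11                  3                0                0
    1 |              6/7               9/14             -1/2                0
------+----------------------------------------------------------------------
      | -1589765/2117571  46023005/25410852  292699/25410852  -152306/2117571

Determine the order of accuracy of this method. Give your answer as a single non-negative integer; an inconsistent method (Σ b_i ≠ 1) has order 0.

3

b = (-1589765/2117571, 46023005/25410852, 292699/25410852, -152306/2117571)
c = (0, 2/7, 52/11, 1)
Ac = (0, 0, 6/7, -1175/539)
Σ b_i: (-1589765/2117571)·1 + 46023005/25410852·1 + 292699/25410852·1 + (-152306/2117571)·1 = 1 ✓
b·c: 46023005/25410852·2/7 + 292699/25410852·52/11 + (-152306/2117571)·1 = 1/2 ✓
b·c²: 46023005/25410852·4/49 + 292699/25410852·2704/121 + (-152306/2117571)·1 = 1/3 ✓
b·Ac: 292699/25410852·6/7 + (-152306/2117571)·(-1175/539) = 1/6 ✓
b·c³: 46023005/25410852·8/343 + 292699/25410852·140608/1331 + (-152306/2117571)·1 = 64523280/54350989 ≠ 1/4 ⇒ order 3.
b·(c∘Ac): 292699/25410852·312/77 + (-152306/2117571)·(-1175/539) = 1005328/4940999 ≠ 1/8
b·Ac²: 292699/25410852·12/49 + (-152306/2117571)·(-461558/41503) = 130883059/163052967 ≠ 1/12
b·A²c: (-152306/2117571)·(-3/7) = 21758/705857 ≠ 1/24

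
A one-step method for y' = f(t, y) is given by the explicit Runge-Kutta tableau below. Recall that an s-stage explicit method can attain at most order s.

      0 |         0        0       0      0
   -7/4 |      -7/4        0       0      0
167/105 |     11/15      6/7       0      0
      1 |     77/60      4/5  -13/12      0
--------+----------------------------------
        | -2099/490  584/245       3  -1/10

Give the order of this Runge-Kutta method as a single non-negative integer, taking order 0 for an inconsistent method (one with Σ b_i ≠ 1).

2

b = (-2099/490, 584/245, 3, -1/10)
c = (0, -7/4, 167/105, 1)
Ac = (0, 0, -3/2, -787/252)
Σ b_i: (-2099/490)·1 + 584/245·1 + 3·1 + (-1/10)·1 = 1 ✓
b·c: 584/245·(-7/4) + 3·167/105 + (-1/10)·1 = 1/2 ✓
b·c²: 584/245·49/16 + 3·27889/11025 + (-1/10)·1 = 54349/3675 ≠ 1/3 ⇒ order 2.
b·Ac: 3·(-3/2) + (-1/10)·(-787/252) = -10553/2520 ≠ 1/6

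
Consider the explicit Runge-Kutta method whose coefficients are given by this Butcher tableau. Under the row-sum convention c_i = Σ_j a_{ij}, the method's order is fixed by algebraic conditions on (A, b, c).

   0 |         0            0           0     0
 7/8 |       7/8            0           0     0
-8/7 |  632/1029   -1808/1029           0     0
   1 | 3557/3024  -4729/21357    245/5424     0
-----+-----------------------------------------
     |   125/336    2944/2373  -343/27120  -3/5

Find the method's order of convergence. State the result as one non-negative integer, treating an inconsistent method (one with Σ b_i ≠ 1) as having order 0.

4

b = (125/336, 2944/2373, -343/27120, -3/5)
c = (0, 7/8, -8/7, 1)
Ac = (0, 0, -226/147, -53/216)
Σ b_i: 125/336·1 + 2944/2373·1 + (-343/27120)·1 + (-3/5)·1 = 1 ✓
b·c: 2944/2373·7/8 + (-343/27120)·(-8/7) + (-3/5)·1 = 1/2 ✓
b·c²: 2944/2373·49/64 + (-343/27120)·64/49 + (-3/5)·1 = 1/3 ✓
b·Ac: (-343/27120)·(-226/147) + (-3/5)·(-53/216) = 1/6 ✓
b·c³: 2944/2373·343/512 + (-343/27120)·(-512/343) + (-3/5)·1 = 1/4 ✓
b·(c∘Ac): (-343/27120)·1808/1029 + (-3/5)·(-53/216) = 1/8 ✓
b·Ac²: (-343/27120)·(-113/84) + (-3/5)·(-191/1728) = 1/12 ✓
b·A²c: (-3/5)·(-5/72) = 1/24 ✓; 4 stages ⇒ order 4.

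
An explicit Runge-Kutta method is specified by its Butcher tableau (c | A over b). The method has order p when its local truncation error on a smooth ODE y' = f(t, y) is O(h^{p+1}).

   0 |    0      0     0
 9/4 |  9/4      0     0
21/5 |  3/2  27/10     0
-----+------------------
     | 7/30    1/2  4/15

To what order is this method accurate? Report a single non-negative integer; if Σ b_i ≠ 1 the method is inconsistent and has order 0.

b = (7/30, 1/2, 4/15)
c = (0, 9/4, 21/5)
Ac = (0, 0, 243/40)
Σ b_i: 7/30·1 + 1/2·1 + 4/15·1 = 1 ✓
b·c: 1/2·9/4 + 4/15·21/5 = 449/200 ≠ 1/2 ⇒ order 1.

1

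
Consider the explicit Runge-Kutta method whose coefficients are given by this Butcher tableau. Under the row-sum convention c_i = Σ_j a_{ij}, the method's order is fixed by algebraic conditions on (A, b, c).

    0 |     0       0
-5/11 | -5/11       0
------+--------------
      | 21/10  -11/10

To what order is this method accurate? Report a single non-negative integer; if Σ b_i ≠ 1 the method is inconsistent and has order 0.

2

b = (21/10, -11/10)
c = (0, -5/11)
Σ b_i: 21/10·1 + (-11/10)·1 = 1 ✓
b·c: (-11/10)·(-5/11) = 1/2 ✓; 2 stages ⇒ order 2.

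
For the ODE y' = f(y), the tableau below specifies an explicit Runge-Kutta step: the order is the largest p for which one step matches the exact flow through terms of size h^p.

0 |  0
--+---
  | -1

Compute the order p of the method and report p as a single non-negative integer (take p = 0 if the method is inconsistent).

b = (-1)
c = (0)
Σ b_i: (-1)·1 = -1 ≠ 1 ⇒ order 0.

0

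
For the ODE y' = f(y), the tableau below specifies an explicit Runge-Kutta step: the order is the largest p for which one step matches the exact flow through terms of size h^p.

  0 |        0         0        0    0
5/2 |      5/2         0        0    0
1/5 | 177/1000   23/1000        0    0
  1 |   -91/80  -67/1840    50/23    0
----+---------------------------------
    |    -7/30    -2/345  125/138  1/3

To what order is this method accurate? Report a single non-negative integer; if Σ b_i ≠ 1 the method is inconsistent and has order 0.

4

b = (-7/30, -2/345, 125/138, 1/3)
c = (0, 5/2, 1/5, 1)
Ac = (0, 0, 23/400, 11/32)
Σ b_i: (-7/30)·1 + (-2/345)·1 + 125/138·1 + 1/3·1 = 1 ✓
b·c: (-2/345)·5/2 + 125/138·1/5 + 1/3·1 = 1/2 ✓
b·c²: (-2/345)·25/4 + 125/138·1/25 + 1/3·1 = 1/3 ✓
b·Ac: 125/138·23/400 + 1/3·11/32 = 1/6 ✓
b·c³: (-2/345)·125/8 + 125/138·1/125 + 1/3·1 = 1/4 ✓
b·(c∘Ac): 125/138·23/2000 + 1/3·11/32 = 1/8 ✓
b·Ac²: 125/138·23/160 + 1/3·(-9/64) = 1/12 ✓
b·A²c: 1/3·1/8 = 1/24 ✓; 4 stages ⇒ order 4.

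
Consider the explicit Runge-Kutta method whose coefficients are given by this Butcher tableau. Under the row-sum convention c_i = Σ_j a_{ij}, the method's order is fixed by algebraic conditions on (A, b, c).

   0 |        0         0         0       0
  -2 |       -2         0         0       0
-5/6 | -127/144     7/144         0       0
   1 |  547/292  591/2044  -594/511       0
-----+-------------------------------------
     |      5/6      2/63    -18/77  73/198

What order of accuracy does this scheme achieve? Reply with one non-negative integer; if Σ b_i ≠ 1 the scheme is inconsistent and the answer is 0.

b = (5/6, 2/63, -18/77, 73/198)
c = (0, -2, -5/6, 1)
Ac = (0, 0, -7/72, 57/146)
Σ b_i: 5/6·1 + 2/63·1 + (-18/77)·1 + 73/198·1 = 1 ✓
b·c: 2/63·(-2) + (-18/77)·(-5/6) + 73/198·1 = 1/2 ✓
b·c²: 2/63·4 + (-18/77)·25/36 + 73/198·1 = 1/3 ✓
b·Ac: (-18/77)·(-7/72) + 73/198·57/146 = 1/6 ✓
b·c³: 2/63·(-8) + (-18/77)·(-125/216) + 73/198·1 = 1/4 ✓
b·(c∘Ac): (-18/77)·35/432 + 73/198·57/146 = 1/8 ✓
b·Ac²: (-18/77)·7/36 + 73/198·51/146 = 1/12 ✓
b·A²c: 73/198·33/292 = 1/24 ✓; 4 stages ⇒ order 4.

4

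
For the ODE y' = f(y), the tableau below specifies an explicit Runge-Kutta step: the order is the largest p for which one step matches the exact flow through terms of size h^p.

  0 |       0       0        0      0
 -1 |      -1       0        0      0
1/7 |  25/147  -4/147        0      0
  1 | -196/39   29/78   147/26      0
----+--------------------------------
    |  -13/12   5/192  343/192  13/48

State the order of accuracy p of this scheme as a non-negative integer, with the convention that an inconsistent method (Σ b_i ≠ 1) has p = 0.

4

b = (-13/12, 5/192, 343/192, 13/48)
c = (0, -1, 1/7, 1)
Ac = (0, 0, 4/147, 17/39)
Σ b_i: (-13/12)·1 + 5/192·1 + 343/192·1 + 13/48·1 = 1 ✓
b·c: 5/192·(-1) + 343/192·1/7 + 13/48·1 = 1/2 ✓
b·c²: 5/192·1 + 343/192·1/49 + 13/48·1 = 1/3 ✓
b·Ac: 343/192·4/147 + 13/48·17/39 = 1/6 ✓
b·c³: 5/192·(-1) + 343/192·1/343 + 13/48·1 = 1/4 ✓
b·(c∘Ac): 343/192·4/1029 + 13/48·17/39 = 1/8 ✓
b·Ac²: 343/192·(-4/147) + 13/48·19/39 = 1/12 ✓
b·A²c: 13/48·2/13 = 1/24 ✓; 4 stages ⇒ order 4.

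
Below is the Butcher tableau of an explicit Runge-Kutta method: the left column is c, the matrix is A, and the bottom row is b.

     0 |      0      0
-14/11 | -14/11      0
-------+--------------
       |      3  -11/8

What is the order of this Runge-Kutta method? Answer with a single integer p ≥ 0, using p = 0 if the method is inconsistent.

0

b = (3, -11/8)
c = (0, -14/11)
Σ b_i: 3·1 + (-11/8)·1 = 13/8 ≠ 1 ⇒ order 0.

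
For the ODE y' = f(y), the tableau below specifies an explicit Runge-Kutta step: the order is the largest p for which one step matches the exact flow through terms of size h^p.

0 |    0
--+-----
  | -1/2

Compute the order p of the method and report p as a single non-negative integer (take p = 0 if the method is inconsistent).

0

b = (-1/2)
c = (0)
Σ b_i: (-1/2)·1 = -1/2 ≠ 1 ⇒ order 0.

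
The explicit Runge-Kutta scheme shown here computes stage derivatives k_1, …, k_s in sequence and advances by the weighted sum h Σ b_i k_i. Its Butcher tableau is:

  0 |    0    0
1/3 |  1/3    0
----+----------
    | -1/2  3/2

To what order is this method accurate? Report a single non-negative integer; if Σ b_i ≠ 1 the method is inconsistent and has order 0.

2

b = (-1/2, 3/2)
c = (0, 1/3)
Σ b_i: (-1/2)·1 + 3/2·1 = 1 ✓
b·c: 3/2·1/3 = 1/2 ✓; 2 stages ⇒ order 2.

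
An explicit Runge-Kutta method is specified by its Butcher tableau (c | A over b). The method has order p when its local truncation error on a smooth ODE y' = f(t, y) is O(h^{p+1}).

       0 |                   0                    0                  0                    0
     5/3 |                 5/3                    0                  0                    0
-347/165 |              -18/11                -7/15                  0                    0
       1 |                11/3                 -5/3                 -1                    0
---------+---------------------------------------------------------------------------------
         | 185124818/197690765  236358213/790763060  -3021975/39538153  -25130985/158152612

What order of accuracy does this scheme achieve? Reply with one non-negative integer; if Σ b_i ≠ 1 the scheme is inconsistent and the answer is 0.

b = (185124818/197690765, 236358213/790763060, -3021975/39538153, -25130985/158152612)
c = (0, 5/3, -347/165, 1)
Ac = (0, 0, -7/9, -334/495)
Σ b_i: 185124818/197690765·1 + 236358213/790763060·1 + (-3021975/39538153)·1 + (-25130985/158152612)·1 = 1 ✓
b·c: 236358213/790763060·5/3 + (-3021975/39538153)·(-347/165) + (-25130985/158152612)·1 = 1/2 ✓
b·c²: 236358213/790763060·25/9 + (-3021975/39538153)·120409/27225 + (-25130985/158152612)·1 = 1/3 ✓
b·Ac: (-3021975/39538153)·(-7/9) + (-25130985/158152612)·(-334/495) = 1/6 ✓
b·c³: 236358213/790763060·125/27 + (-3021975/39538153)·(-41781923/4492125) + (-25130985/158152612)·1 = 75772265743/39142771470 ≠ 1/4 ⇒ order 3.
b·(c∘Ac): (-3021975/39538153)·2429/1485 + (-25130985/158152612)·(-334/495) = -4222487/237228918 ≠ 1/8
b·Ac²: (-3021975/39538153)·(-35/27) + (-25130985/158152612)·(-739352/81675) = 30091591567/19571385735 ≠ 1/12
b·A²c: (-25130985/158152612)·7/9 = -58638965/474457836 ≠ 1/24

3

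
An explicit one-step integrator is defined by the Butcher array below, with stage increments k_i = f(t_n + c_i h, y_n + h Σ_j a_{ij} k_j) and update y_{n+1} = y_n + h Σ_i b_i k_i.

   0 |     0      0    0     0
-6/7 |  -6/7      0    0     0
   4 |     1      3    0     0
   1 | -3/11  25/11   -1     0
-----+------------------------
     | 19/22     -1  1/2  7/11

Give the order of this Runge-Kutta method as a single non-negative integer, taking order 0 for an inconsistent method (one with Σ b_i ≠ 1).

b = (19/22, -1, 1/2, 7/11)
c = (0, -6/7, 4, 1)
Ac = (0, 0, -18/7, -458/77)
Σ b_i: 19/22·1 + (-1)·1 + 1/2·1 + 7/11·1 = 1 ✓
b·c: (-1)·(-6/7) + 1/2·4 + 7/11·1 = 269/77 ≠ 1/2 ⇒ order 1.

1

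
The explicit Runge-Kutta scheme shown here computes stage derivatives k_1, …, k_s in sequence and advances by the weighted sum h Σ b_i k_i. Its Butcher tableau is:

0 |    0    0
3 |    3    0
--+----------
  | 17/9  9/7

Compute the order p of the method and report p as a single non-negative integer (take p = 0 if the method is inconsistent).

0

b = (17/9, 9/7)
c = (0, 3)
Σ b_i: 17/9·1 + 9/7·1 = 200/63 ≠ 1 ⇒ order 0.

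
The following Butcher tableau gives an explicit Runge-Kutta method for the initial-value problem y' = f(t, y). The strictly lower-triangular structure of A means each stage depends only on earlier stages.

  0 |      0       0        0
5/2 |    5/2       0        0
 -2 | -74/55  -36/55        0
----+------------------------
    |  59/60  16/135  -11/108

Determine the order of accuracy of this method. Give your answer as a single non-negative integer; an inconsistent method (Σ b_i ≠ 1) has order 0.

3

b = (59/60, 16/135, -11/108)
c = (0, 5/2, -2)
Ac = (0, 0, -18/11)
Σ b_i: 59/60·1 + 16/135·1 + (-11/108)·1 = 1 ✓
b·c: 16/135·5/2 + (-11/108)·(-2) = 1/2 ✓
b·c²: 16/135·25/4 + (-11/108)·4 = 1/3 ✓
b·Ac: (-11/108)·(-18/11) = 1/6 ✓; 3 stages ⇒ order 3.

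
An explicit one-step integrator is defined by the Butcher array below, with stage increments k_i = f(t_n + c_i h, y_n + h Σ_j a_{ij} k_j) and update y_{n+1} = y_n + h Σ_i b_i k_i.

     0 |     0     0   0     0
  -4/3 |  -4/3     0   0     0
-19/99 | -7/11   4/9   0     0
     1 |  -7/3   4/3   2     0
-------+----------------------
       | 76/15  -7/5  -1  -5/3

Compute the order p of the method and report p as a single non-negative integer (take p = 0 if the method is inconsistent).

b = (76/15, -7/5, -1, -5/3)
c = (0, -4/3, -19/99, 1)
Ac = (0, 0, -16/27, -214/99)
Σ b_i: 76/15·1 + (-7/5)·1 + (-1)·1 + (-5/3)·1 = 1 ✓
b·c: (-7/5)·(-4/3) + (-1)·(-19/99) + (-5/3)·1 = 194/495 ≠ 1/2 ⇒ order 1.

1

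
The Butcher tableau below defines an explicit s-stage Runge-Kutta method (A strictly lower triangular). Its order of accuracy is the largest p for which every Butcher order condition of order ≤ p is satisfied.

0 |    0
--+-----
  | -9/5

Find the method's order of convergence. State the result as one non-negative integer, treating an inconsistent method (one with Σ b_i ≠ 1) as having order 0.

b = (-9/5)
c = (0)
Σ b_i: (-9/5)·1 = -9/5 ≠ 1 ⇒ order 0.

0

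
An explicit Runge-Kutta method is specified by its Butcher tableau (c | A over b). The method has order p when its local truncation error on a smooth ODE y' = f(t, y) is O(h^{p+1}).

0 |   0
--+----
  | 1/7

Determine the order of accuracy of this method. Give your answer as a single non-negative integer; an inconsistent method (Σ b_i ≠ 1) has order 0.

b = (1/7)
c = (0)
Σ b_i: 1/7·1 = 1/7 ≠ 1 ⇒ order 0.

0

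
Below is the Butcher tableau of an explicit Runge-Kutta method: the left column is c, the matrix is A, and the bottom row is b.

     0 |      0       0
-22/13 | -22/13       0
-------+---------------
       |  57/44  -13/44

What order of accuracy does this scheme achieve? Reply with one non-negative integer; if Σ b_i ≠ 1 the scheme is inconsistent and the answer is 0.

b = (57/44, -13/44)
c = (0, -22/13)
Σ b_i: 57/44·1 + (-13/44)·1 = 1 ✓
b·c: (-13/44)·(-22/13) = 1/2 ✓; 2 stages ⇒ order 2.

2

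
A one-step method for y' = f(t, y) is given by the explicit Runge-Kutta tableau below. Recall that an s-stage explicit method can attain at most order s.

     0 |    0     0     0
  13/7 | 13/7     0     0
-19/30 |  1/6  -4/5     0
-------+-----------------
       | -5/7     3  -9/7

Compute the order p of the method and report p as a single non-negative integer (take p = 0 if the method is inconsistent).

b = (-5/7, 3, -9/7)
c = (0, 13/7, -19/30)
Ac = (0, 0, -52/35)
Σ b_i: (-5/7)·1 + 3·1 + (-9/7)·1 = 1 ✓
b·c: 3·13/7 + (-9/7)·(-19/30) = 447/70 ≠ 1/2 ⇒ order 1.

1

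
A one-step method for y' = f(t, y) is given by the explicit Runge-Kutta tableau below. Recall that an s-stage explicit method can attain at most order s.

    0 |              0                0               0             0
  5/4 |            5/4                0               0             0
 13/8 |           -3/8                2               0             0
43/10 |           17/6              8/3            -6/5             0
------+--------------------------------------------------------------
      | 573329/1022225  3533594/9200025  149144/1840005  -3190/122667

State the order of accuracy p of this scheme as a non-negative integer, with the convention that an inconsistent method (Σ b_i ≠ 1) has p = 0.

b = (573329/1022225, 3533594/9200025, 149144/1840005, -3190/122667)
c = (0, 5/4, 13/8, 43/10)
Ac = (0, 0, 5/2, 83/60)
Σ b_i: 573329/1022225·1 + 3533594/9200025·1 + 149144/1840005·1 + (-3190/122667)·1 = 1 ✓
b·c: 3533594/9200025·5/4 + 149144/1840005·13/8 + (-3190/122667)·43/10 = 1/2 ✓
b·c²: 3533594/9200025·25/16 + 149144/1840005·169/64 + (-3190/122667)·1849/100 = 1/3 ✓
b·Ac: 149144/1840005·5/2 + (-3190/122667)·83/60 = 1/6 ✓
b·c³: 3533594/9200025·125/64 + 149144/1840005·2197/512 + (-3190/122667)·79507/1000 = -190306193/196267200 ≠ 1/4 ⇒ order 3.
b·(c∘Ac): 149144/1840005·65/16 + (-3190/122667)·3569/600 = 1285079/7360020 ≠ 1/8
b·Ac²: 149144/1840005·25/8 + (-3190/122667)·479/480 = 446213/1962672 ≠ 1/12
b·A²c: (-3190/122667)·(-3) = 3190/40889 ≠ 1/24

3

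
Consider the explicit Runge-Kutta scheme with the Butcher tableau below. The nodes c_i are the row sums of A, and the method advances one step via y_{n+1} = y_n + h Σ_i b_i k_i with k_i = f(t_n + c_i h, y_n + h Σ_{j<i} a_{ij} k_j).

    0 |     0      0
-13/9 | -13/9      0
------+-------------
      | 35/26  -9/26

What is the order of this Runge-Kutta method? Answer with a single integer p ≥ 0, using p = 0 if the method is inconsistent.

2

b = (35/26, -9/26)
c = (0, -13/9)
Σ b_i: 35/26·1 + (-9/26)·1 = 1 ✓
b·c: (-9/26)·(-13/9) = 1/2 ✓; 2 stages ⇒ order 2.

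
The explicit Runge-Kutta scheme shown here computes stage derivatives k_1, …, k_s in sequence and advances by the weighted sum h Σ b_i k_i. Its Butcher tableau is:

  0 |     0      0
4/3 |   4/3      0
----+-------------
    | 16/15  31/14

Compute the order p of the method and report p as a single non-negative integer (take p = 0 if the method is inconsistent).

0

b = (16/15, 31/14)
c = (0, 4/3)
Σ b_i: 16/15·1 + 31/14·1 = 689/210 ≠ 1 ⇒ order 0.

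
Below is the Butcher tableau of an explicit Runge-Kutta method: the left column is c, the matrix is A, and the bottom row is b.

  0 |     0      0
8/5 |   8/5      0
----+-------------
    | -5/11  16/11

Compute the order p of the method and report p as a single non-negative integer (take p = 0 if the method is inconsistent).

b = (-5/11, 16/11)
c = (0, 8/5)
Σ b_i: (-5/11)·1 + 16/11·1 = 1 ✓
b·c: 16/11·8/5 = 128/55 ≠ 1/2 ⇒ order 1.

1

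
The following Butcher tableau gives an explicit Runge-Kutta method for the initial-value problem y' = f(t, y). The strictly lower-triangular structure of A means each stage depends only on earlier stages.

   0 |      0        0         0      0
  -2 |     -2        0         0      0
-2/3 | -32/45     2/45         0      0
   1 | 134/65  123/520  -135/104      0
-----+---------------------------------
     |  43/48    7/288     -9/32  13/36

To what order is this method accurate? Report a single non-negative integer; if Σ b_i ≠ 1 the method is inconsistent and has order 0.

4

b = (43/48, 7/288, -9/32, 13/36)
c = (0, -2, -2/3, 1)
Ac = (0, 0, -4/45, 51/130)
Σ b_i: 43/48·1 + 7/288·1 + (-9/32)·1 + 13/36·1 = 1 ✓
b·c: 7/288·(-2) + (-9/32)·(-2/3) + 13/36·1 = 1/2 ✓
b·c²: 7/288·4 + (-9/32)·4/9 + 13/36·1 = 1/3 ✓
b·Ac: (-9/32)·(-4/45) + 13/36·51/130 = 1/6 ✓
b·c³: 7/288·(-8) + (-9/32)·(-8/27) + 13/36·1 = 1/4 ✓
b·(c∘Ac): (-9/32)·8/135 + 13/36·51/130 = 1/8 ✓
b·Ac²: (-9/32)·8/45 + 13/36·24/65 = 1/12 ✓
b·A²c: 13/36·3/26 = 1/24 ✓; 4 stages ⇒ order 4.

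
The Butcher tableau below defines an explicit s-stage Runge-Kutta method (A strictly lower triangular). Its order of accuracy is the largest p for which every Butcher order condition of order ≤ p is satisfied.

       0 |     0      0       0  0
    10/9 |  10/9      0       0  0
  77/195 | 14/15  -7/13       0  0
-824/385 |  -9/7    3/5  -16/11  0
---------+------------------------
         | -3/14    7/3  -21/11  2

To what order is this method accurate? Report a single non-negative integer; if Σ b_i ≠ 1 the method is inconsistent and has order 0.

b = (-3/14, 7/3, -21/11, 2)
c = (0, 10/9, 77/195, -824/385)
Ac = (0, 0, -70/117, 6/65)
Σ b_i: (-3/14)·1 + 7/3·1 + (-21/11)·1 + 2·1 = 1021/462 ≠ 1 ⇒ order 0.

0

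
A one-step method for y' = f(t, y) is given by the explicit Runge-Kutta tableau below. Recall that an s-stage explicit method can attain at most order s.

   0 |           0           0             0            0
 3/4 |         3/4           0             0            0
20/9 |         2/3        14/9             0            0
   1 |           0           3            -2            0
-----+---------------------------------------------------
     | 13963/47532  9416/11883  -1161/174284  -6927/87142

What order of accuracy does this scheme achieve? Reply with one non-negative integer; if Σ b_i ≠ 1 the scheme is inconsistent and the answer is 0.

3

b = (13963/47532, 9416/11883, -1161/174284, -6927/87142)
c = (0, 3/4, 20/9, 1)
Ac = (0, 0, 7/6, -79/36)
Σ b_i: 13963/47532·1 + 9416/11883·1 + (-1161/174284)·1 + (-6927/87142)·1 = 1 ✓
b·c: 9416/11883·3/4 + (-1161/174284)·20/9 + (-6927/87142)·1 = 1/2 ✓
b·c²: 9416/11883·9/16 + (-1161/174284)·400/81 + (-6927/87142)·1 = 1/3 ✓
b·Ac: (-1161/174284)·7/6 + (-6927/87142)·(-79/36) = 1/6 ✓
b·c³: 9416/11883·27/64 + (-1161/174284)·8000/729 + (-6927/87142)·1 = 155455/855576 ≠ 1/4 ⇒ order 3.
b·(c∘Ac): (-1161/174284)·70/27 + (-6927/87142)·(-79/36) = 14941/95064 ≠ 1/8
b·Ac²: (-1161/174284)·7/8 + (-6927/87142)·(-10613/1296) = 6071497/9411336 ≠ 1/12
b·A²c: (-6927/87142)·(-7/3) = 16163/87142 ≠ 1/24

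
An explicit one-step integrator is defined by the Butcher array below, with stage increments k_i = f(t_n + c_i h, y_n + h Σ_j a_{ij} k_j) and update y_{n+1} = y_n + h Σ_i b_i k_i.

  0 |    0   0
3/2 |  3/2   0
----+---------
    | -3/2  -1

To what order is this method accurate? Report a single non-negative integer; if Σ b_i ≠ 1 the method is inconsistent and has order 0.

b = (-3/2, -1)
c = (0, 3/2)
Σ b_i: (-3/2)·1 + (-1)·1 = -5/2 ≠ 1 ⇒ order 0.

0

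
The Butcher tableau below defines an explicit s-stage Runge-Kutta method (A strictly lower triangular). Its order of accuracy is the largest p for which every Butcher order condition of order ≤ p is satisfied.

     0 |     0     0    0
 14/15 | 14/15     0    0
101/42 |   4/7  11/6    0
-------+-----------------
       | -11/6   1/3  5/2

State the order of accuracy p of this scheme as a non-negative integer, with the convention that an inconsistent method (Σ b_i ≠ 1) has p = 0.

b = (-11/6, 1/3, 5/2)
c = (0, 14/15, 101/42)
Ac = (0, 0, 77/45)
Σ b_i: (-11/6)·1 + 1/3·1 + 5/2·1 = 1 ✓
b·c: 1/3·14/15 + 5/2·101/42 = 7967/1260 ≠ 1/2 ⇒ order 1.

1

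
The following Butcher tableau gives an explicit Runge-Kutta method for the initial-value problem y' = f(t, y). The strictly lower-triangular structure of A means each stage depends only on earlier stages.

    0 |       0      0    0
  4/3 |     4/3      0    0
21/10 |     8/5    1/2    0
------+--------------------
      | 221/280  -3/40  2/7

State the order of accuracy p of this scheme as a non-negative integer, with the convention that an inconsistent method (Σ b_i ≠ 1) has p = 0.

b = (221/280, -3/40, 2/7)
c = (0, 4/3, 21/10)
Ac = (0, 0, 2/3)
Σ b_i: 221/280·1 + (-3/40)·1 + 2/7·1 = 1 ✓
b·c: (-3/40)·4/3 + 2/7·21/10 = 1/2 ✓
b·c²: (-3/40)·16/9 + 2/7·441/100 = 169/150 ≠ 1/3 ⇒ order 2.
b·Ac: 2/7·2/3 = 4/21 ≠ 1/6

2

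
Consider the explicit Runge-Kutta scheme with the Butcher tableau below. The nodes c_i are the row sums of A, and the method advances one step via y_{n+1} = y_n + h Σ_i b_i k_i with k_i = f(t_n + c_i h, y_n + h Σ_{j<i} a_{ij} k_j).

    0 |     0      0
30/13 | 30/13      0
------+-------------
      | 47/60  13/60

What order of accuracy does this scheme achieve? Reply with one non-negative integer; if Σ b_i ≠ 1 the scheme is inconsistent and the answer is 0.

2

b = (47/60, 13/60)
c = (0, 30/13)
Σ b_i: 47/60·1 + 13/60·1 = 1 ✓
b·c: 13/60·30/13 = 1/2 ✓; 2 stages ⇒ order 2.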